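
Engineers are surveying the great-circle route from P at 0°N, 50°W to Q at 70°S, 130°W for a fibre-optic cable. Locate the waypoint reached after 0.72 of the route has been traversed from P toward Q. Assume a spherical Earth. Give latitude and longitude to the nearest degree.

From cos δ = sin φ₁ sin φ₂ + cos φ₁ cos φ₂ cos Δλ, the central angle is δ ≈ 1.511 rad (86.6°).
Interpolate at f = 0.72 with slerp weights a = sin((1−f)δ)/sin δ ≈ 0.411, b = sin(fδ)/sin δ ≈ 0.887.
p = a·p₁ + b·p₂ ≈ (0.069, -0.548, -0.834); φ = arcsin(p_z) ≈ -56.50°, λ = atan2(p_y, p_x) ≈ -82.78°.

≈ 56°S, 83°W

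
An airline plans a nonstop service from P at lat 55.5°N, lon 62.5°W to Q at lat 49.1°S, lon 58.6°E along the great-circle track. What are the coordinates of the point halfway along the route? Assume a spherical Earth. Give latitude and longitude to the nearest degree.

The haversine formula gives a central angle δ ≈ 2.523 rad (144.5°) between the endpoints.
Interpolate at f = 1/2 with slerp weights a = sin((1−f)δ)/sin δ ≈ 1.642, b = sin(fδ)/sin δ ≈ 1.642.
p = a·p₁ + b·p₂ ≈ (0.989, 0.093, 0.112); φ = arcsin(p_z) ≈ 6.44°, λ = atan2(p_y, p_x) ≈ 5.35°.

≈ lat 6°N, lon 5°E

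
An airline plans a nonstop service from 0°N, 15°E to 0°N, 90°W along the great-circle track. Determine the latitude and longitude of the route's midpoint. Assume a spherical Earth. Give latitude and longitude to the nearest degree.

≈ 0°N, 38°W

The haversine formula gives a central angle δ ≈ 1.833 rad (105.0°) between the endpoints.
Interpolate at f = 1/2 with slerp weights a = sin((1−f)δ)/sin δ ≈ 0.821, b = sin(fδ)/sin δ ≈ 0.821.
p = a·p₁ + b·p₂ ≈ (0.793, -0.609, 0.000); φ = arcsin(p_z) ≈ 0.00°, λ = atan2(p_y, p_x) ≈ -37.50°.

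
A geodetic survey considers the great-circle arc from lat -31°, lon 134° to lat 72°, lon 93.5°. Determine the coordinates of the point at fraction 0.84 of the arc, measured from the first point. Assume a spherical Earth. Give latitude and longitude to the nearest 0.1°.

≈ lat 56.6°, lon 111.6°

Convert each endpoint to a unit vector on the sphere (x = cos φ cos λ, y = cos φ sin λ, z = sin φ).
The central angle between the endpoints is δ = arccos(p₁·p₂) ≈ 1.863 rad (106.8°).
Interpolate at f = 0.84 with slerp weights a = sin((1−f)δ)/sin δ ≈ 0.307, b = sin(fδ)/sin δ ≈ 1.044.
p = a·p₁ + b·p₂ ≈ (-0.202, 0.511, 0.835); φ = arcsin(p_z) ≈ 56.64°, λ = atan2(p_y, p_x) ≈ 111.59°.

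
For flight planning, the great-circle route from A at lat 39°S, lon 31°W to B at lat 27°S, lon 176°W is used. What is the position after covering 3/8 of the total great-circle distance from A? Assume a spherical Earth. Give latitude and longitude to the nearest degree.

≈ lat 65°S, lon 84°W

From cos δ = sin φ₁ sin φ₂ + cos φ₁ cos φ₂ cos Δλ, the central angle is δ ≈ 1.856 rad (106.4°).
Interpolate at f = 3/8 with slerp weights a = sin((1−f)δ)/sin δ ≈ 0.955, b = sin(fδ)/sin δ ≈ 0.668.
p = a·p₁ + b·p₂ ≈ (0.043, -0.424, -0.905); φ = arcsin(p_z) ≈ -64.78°, λ = atan2(p_y, p_x) ≈ -84.27°.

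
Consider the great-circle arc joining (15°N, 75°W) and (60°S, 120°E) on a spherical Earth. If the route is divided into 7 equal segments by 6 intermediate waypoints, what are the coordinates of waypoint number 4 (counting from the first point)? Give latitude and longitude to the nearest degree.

From cos δ = sin φ₁ sin φ₂ + cos φ₁ cos φ₂ cos Δλ, the central angle is δ ≈ 2.333 rad (133.7°).
Interpolate at f = 4/7 with slerp weights a = sin((1−f)δ)/sin δ ≈ 1.164, b = sin(fδ)/sin δ ≈ 1.344.
p = a·p₁ + b·p₂ ≈ (-0.045, -0.504, -0.863); φ = arcsin(p_z) ≈ -59.63°, λ = atan2(p_y, p_x) ≈ -95.12°.

≈ (60°S, 95°W)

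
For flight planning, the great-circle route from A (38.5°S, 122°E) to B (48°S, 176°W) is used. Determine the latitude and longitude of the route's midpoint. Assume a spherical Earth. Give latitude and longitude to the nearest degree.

≈ (48°S, 150°E)

From cos δ = sin φ₁ sin φ₂ + cos φ₁ cos φ₂ cos Δλ, the central angle is δ ≈ 0.783 rad (44.9°).
Interpolate at f = 1/2 with slerp weights a = sin((1−f)δ)/sin δ ≈ 0.541, b = sin(fδ)/sin δ ≈ 0.541.
p = a·p₁ + b·p₂ ≈ (-0.585, 0.334, -0.739); φ = arcsin(p_z) ≈ -47.63°, λ = atan2(p_y, p_x) ≈ 150.31°.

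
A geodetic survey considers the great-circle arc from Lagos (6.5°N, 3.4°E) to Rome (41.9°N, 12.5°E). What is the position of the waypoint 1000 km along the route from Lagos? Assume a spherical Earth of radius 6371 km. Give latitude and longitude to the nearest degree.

From cos δ = sin φ₁ sin φ₂ + cos φ₁ cos φ₂ cos Δλ, the central angle is δ ≈ 0.634 rad (36.3°). The total great-circle distance is δ·R ≈ 0.634 × 6371 ≈ 4038 km, so the target fraction is f = 1000/4038 ≈ 0.248.
Interpolate at f ≈ 0.248 with slerp weights a = sin((1−f)δ)/sin δ ≈ 0.775, b = sin(fδ)/sin δ ≈ 0.264.
p = a·p₁ + b·p₂ ≈ (0.960, 0.088, 0.264); φ = arcsin(p_z) ≈ 15.31°, λ = atan2(p_y, p_x) ≈ 5.25°.

≈ 15°N, 5°E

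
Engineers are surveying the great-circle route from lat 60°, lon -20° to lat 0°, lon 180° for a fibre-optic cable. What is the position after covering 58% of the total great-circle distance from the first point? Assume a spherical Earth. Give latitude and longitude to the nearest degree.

Convert each endpoint to a unit vector on the sphere (x = cos φ cos λ, y = cos φ sin λ, z = sin φ).
The central angle between the endpoints is δ = arccos(p₁·p₂) ≈ 2.060 rad (118.0°).
Interpolate at f = 0.58 with slerp weights a = sin((1−f)δ)/sin δ ≈ 0.862, b = sin(fδ)/sin δ ≈ 1.054.
p = a·p₁ + b·p₂ ≈ (-0.649, -0.147, 0.747); φ = arcsin(p_z) ≈ 48.31°, λ = atan2(p_y, p_x) ≈ -167.19°.

≈ lat 48°, lon -167°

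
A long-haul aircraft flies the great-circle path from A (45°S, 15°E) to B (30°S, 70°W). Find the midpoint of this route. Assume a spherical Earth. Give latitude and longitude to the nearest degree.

≈ (46°S, 33°W)

Convert each endpoint to a unit vector on the sphere (x = cos φ cos λ, y = cos φ sin λ, z = sin φ).
The central angle between the endpoints is δ = arccos(p₁·p₂) ≈ 1.152 rad (66.0°).
Interpolate at f = 1/2 with slerp weights a = sin((1−f)δ)/sin δ ≈ 0.596, b = sin(fδ)/sin δ ≈ 0.596.
p = a·p₁ + b·p₂ ≈ (0.584, -0.376, -0.720); φ = arcsin(p_z) ≈ -46.02°, λ = atan2(p_y, p_x) ≈ -32.79°.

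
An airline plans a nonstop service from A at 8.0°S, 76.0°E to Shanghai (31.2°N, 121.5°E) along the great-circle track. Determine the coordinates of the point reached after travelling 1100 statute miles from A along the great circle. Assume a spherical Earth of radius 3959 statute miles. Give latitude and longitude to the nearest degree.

From cos δ = sin φ₁ sin φ₂ + cos φ₁ cos φ₂ cos Δλ, the central angle is δ ≈ 1.022 rad (58.6°). The total great-circle distance is δ·R ≈ 1.022 × 3959 ≈ 4046 mi, so the target fraction is f = 1100/4046 ≈ 0.272.
Interpolate at f ≈ 0.272 with slerp weights a = sin((1−f)δ)/sin δ ≈ 0.794, b = sin(fδ)/sin δ ≈ 0.321.
p = a·p₁ + b·p₂ ≈ (0.047, 0.997, 0.056); φ = arcsin(p_z) ≈ 3.21°, λ = atan2(p_y, p_x) ≈ 87.33°.

≈ 3°N, 87°E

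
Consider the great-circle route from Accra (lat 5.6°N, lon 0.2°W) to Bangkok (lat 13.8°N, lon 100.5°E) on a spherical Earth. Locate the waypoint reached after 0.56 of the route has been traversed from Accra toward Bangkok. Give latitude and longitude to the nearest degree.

Write both endpoints as unit vectors p₁, p₂ with components (cos φ cos λ, cos φ sin λ, sin φ).
The central angle between the endpoints is δ = arccos(p₁·p₂) ≈ 1.728 rad (99.0°).
Interpolate at f = 0.56 with slerp weights a = sin((1−f)δ)/sin δ ≈ 0.698, b = sin(fδ)/sin δ ≈ 0.834.
p = a·p₁ + b·p₂ ≈ (0.547, 0.794, 0.267); φ = arcsin(p_z) ≈ 15.48°, λ = atan2(p_y, p_x) ≈ 55.44°.

≈ lat 15°N, lon 55°E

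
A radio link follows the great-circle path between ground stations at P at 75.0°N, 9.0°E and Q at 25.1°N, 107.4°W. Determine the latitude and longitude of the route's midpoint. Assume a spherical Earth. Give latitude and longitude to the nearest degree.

The haversine formula gives a central angle δ ≈ 1.260 rad (72.2°) between the endpoints.
Interpolate at f = 1/2 with slerp weights a = sin((1−f)δ)/sin δ ≈ 0.619, b = sin(fδ)/sin δ ≈ 0.619.
p = a·p₁ + b·p₂ ≈ (-0.009, -0.510, 0.860); φ = arcsin(p_z) ≈ 59.35°, λ = atan2(p_y, p_x) ≈ -91.06°.

≈ 59°N, 91°W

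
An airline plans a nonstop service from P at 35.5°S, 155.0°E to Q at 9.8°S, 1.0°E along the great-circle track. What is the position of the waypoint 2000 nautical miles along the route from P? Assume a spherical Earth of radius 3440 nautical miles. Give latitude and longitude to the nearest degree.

≈ 59°S, 119°E

Convert each endpoint to a unit vector on the sphere (x = cos φ cos λ, y = cos φ sin λ, z = sin φ).
The central angle between the endpoints is δ = arccos(p₁·p₂) ≈ 2.242 rad (128.5°). The total great-circle distance is δ·R ≈ 2.242 × 3440 ≈ 7714 nmi, so the target fraction is f = 2000/7714 ≈ 0.259.
Interpolate at f ≈ 0.259 with slerp weights a = sin((1−f)δ)/sin δ ≈ 1.272, b = sin(fδ)/sin δ ≈ 0.702.
p = a·p₁ + b·p₂ ≈ (-0.247, 0.450, -0.858); φ = arcsin(p_z) ≈ -59.11°, λ = atan2(p_y, p_x) ≈ 118.82°.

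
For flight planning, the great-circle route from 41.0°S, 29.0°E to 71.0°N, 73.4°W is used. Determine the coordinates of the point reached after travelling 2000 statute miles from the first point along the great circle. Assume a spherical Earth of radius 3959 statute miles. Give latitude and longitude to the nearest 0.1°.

≈ 14.1°S, 16.6°E

Write both endpoints as unit vectors p₁, p₂ with components (cos φ cos λ, cos φ sin λ, sin φ).
The central angle between the endpoints is δ = arccos(p₁·p₂) ≈ 2.309 rad (132.3°). The total great-circle distance is δ·R ≈ 2.309 × 3959 ≈ 9142 mi, so the target fraction is f = 2000/9142 ≈ 0.219.
Interpolate at f ≈ 0.219 with slerp weights a = sin((1−f)δ)/sin δ ≈ 1.316, b = sin(fδ)/sin δ ≈ 0.654.
p = a·p₁ + b·p₂ ≈ (0.929, 0.277, -0.244); φ = arcsin(p_z) ≈ -14.14°, λ = atan2(p_y, p_x) ≈ 16.61°.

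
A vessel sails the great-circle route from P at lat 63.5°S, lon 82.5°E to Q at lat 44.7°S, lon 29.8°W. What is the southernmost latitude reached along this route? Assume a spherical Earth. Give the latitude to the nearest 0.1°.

The great circle lies in the plane with unit normal n̂ = (p₁ × p₂)/|p₁ × p₂|.
Here n̂_z ≈ -0.341; the vertex latitude is φ_max = arccos|n̂_z| ≈ 70.1°.
Check via Clairaut: cos φ_max = |cos φ₁| · sin C = cos(63.5°)·sin(130.2°) ≈ 0.341, again giving ≈ 70.1°.

≈ 70.1°S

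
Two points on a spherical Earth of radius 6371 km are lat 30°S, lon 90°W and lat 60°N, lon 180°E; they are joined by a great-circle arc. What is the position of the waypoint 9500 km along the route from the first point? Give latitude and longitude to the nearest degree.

Write both endpoints as unit vectors p₁, p₂ with components (cos φ cos λ, cos φ sin λ, sin φ).
The central angle between the endpoints is δ = arccos(p₁·p₂) ≈ 2.019 rad (115.7°). The total great-circle distance is δ·R ≈ 2.019 × 6371 ≈ 12861 km, so the target fraction is f = 9500/12861 ≈ 0.739.
Interpolate at f ≈ 0.739 with slerp weights a = sin((1−f)δ)/sin δ ≈ 0.558, b = sin(fδ)/sin δ ≈ 1.106.
p = a·p₁ + b·p₂ ≈ (-0.553, -0.484, 0.679); φ = arcsin(p_z) ≈ 42.73°, λ = atan2(p_y, p_x) ≈ -138.83°.

≈ lat 43°N, lon 139°W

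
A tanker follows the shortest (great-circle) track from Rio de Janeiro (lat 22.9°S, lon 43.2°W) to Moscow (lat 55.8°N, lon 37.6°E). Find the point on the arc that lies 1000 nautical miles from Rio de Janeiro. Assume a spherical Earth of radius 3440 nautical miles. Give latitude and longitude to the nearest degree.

≈ lat 9°S, lon 34°W

From cos δ = sin φ₁ sin φ₂ + cos φ₁ cos φ₂ cos Δλ, the central angle is δ ≈ 1.812 rad (103.8°). The total great-circle distance is δ·R ≈ 1.812 × 3440 ≈ 6234 nmi, so the target fraction is f = 1000/6234 ≈ 0.160.
Interpolate at f ≈ 0.160 with slerp weights a = sin((1−f)δ)/sin δ ≈ 1.029, b = sin(fδ)/sin δ ≈ 0.295.
p = a·p₁ + b·p₂ ≈ (0.822, -0.547, -0.156); φ = arcsin(p_z) ≈ -8.98°, λ = atan2(p_y, p_x) ≈ -33.66°.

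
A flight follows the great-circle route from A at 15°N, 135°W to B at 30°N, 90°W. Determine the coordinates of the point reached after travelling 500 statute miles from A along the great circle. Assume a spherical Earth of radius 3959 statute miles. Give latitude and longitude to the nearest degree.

Convert each endpoint to a unit vector on the sphere (x = cos φ cos λ, y = cos φ sin λ, z = sin φ).
The central angle between the endpoints is δ = arccos(p₁·p₂) ≈ 0.766 rad (43.9°). The total great-circle distance is δ·R ≈ 0.766 × 3959 ≈ 3031 mi, so the target fraction is f = 500/3031 ≈ 0.165.
Interpolate at f ≈ 0.165 with slerp weights a = sin((1−f)δ)/sin δ ≈ 0.861, b = sin(fδ)/sin δ ≈ 0.182.
p = a·p₁ + b·p₂ ≈ (-0.588, -0.745, 0.314); φ = arcsin(p_z) ≈ 18.28°, λ = atan2(p_y, p_x) ≈ -128.27°.

≈ 18°N, 128°W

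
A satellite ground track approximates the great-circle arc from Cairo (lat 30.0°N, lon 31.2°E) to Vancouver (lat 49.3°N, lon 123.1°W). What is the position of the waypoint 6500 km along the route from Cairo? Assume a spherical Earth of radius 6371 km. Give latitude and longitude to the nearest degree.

Convert each endpoint to a unit vector on the sphere (x = cos φ cos λ, y = cos φ sin λ, z = sin φ).
The central angle between the endpoints is δ = arccos(p₁·p₂) ≈ 1.701 rad (97.5°). The total great-circle distance is δ·R ≈ 1.701 × 6371 ≈ 10837 km, so the target fraction is f = 6500/10837 ≈ 0.600.
Interpolate at f ≈ 0.600 with slerp weights a = sin((1−f)δ)/sin δ ≈ 0.635, b = sin(fδ)/sin δ ≈ 0.860.
p = a·p₁ + b·p₂ ≈ (0.164, -0.185, 0.969); φ = arcsin(p_z) ≈ 75.69°, λ = atan2(p_y, p_x) ≈ -48.39°.

≈ lat 76°N, lon 48°W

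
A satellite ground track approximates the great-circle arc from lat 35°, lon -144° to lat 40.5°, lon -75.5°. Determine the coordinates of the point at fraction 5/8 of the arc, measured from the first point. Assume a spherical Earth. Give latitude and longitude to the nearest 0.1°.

Convert each endpoint to a unit vector on the sphere (x = cos φ cos λ, y = cos φ sin λ, z = sin φ).
The central angle between the endpoints is δ = arccos(p₁·p₂) ≈ 0.926 rad (53.1°).
Interpolate at f = 5/8 with slerp weights a = sin((1−f)δ)/sin δ ≈ 0.426, b = sin(fδ)/sin δ ≈ 0.684.
p = a·p₁ + b·p₂ ≈ (-0.152, -0.709, 0.689); φ = arcsin(p_z) ≈ 43.53°, λ = atan2(p_y, p_x) ≈ -102.09°.

≈ lat 43.5°, lon -102.1°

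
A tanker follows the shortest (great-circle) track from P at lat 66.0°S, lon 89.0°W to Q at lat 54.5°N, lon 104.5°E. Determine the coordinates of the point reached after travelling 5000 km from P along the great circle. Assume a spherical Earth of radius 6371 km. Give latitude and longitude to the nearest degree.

Convert each endpoint to a unit vector on the sphere (x = cos φ cos λ, y = cos φ sin λ, z = sin φ).
The central angle between the endpoints is δ = arccos(p₁·p₂) ≈ 2.910 rad (166.8°). The total great-circle distance is δ·R ≈ 2.910 × 6371 ≈ 18542 km, so the target fraction is f = 5000/18542 ≈ 0.270.
Interpolate at f ≈ 0.270 with slerp weights a = sin((1−f)δ)/sin δ ≈ 3.710, b = sin(fδ)/sin δ ≈ 3.084.
p = a·p₁ + b·p₂ ≈ (-0.422, 0.225, -0.878); φ = arcsin(p_z) ≈ -61.41°, λ = atan2(p_y, p_x) ≈ 151.90°.

≈ lat 61°S, lon 152°E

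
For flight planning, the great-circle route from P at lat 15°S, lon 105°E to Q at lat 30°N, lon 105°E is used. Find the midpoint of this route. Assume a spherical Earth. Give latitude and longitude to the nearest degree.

Write both endpoints as unit vectors p₁, p₂ with components (cos φ cos λ, cos φ sin λ, sin φ).
The central angle between the endpoints is δ = arccos(p₁·p₂) ≈ 0.785 rad (45.0°).
Interpolate at f = 1/2 with slerp weights a = sin((1−f)δ)/sin δ ≈ 0.541, b = sin(fδ)/sin δ ≈ 0.541.
p = a·p₁ + b·p₂ ≈ (-0.257, 0.958, 0.131); φ = arcsin(p_z) ≈ 7.50°, λ = atan2(p_y, p_x) ≈ 105.00°.

≈ lat 7°N, lon 105°E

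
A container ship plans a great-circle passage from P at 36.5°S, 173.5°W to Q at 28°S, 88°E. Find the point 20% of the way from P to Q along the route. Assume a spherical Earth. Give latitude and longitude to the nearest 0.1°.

The haversine formula gives a central angle δ ≈ 1.396 rad (80.0°) between the endpoints.
Interpolate at f = 0.20 with slerp weights a = sin((1−f)δ)/sin δ ≈ 0.913, b = sin(fδ)/sin δ ≈ 0.280.
p = a·p₁ + b·p₂ ≈ (-0.720, 0.164, -0.674); φ = arcsin(p_z) ≈ -42.39°, λ = atan2(p_y, p_x) ≈ 167.18°.

≈ 42.4°S, 167.2°E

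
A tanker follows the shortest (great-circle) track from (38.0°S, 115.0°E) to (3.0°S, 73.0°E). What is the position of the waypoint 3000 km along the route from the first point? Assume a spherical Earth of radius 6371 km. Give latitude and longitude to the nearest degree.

The haversine formula gives a central angle δ ≈ 0.906 rad (51.9°) between the endpoints. The total great-circle distance is δ·R ≈ 0.906 × 6371 ≈ 5771 km, so the target fraction is f = 3000/5771 ≈ 0.520.
Interpolate at f ≈ 0.520 with slerp weights a = sin((1−f)δ)/sin δ ≈ 0.535, b = sin(fδ)/sin δ ≈ 0.577.
p = a·p₁ + b·p₂ ≈ (-0.010, 0.933, -0.360); φ = arcsin(p_z) ≈ -21.09°, λ = atan2(p_y, p_x) ≈ 90.61°.

≈ (21°S, 91°E)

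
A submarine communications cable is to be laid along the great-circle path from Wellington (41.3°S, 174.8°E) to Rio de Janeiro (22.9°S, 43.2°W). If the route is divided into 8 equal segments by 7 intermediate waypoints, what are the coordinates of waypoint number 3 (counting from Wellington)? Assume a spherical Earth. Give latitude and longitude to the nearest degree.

Convert each endpoint to a unit vector on the sphere (x = cos φ cos λ, y = cos φ sin λ, z = sin φ).
The central angle between the endpoints is δ = arccos(p₁·p₂) ≈ 1.863 rad (106.8°).
Interpolate at f = 3/8 with slerp weights a = sin((1−f)δ)/sin δ ≈ 0.959, b = sin(fδ)/sin δ ≈ 0.672.
p = a·p₁ + b·p₂ ≈ (-0.267, -0.358, -0.895); φ = arcsin(p_z) ≈ -63.47°, λ = atan2(p_y, p_x) ≈ -126.65°.

≈ (63°S, 127°W)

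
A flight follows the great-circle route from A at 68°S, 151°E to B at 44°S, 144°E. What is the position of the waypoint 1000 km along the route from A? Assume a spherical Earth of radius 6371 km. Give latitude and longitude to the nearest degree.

≈ 59°S, 147°E

Write both endpoints as unit vectors p₁, p₂ with components (cos φ cos λ, cos φ sin λ, sin φ).
The central angle between the endpoints is δ = arccos(p₁·p₂) ≈ 0.424 rad (24.3°). The total great-circle distance is δ·R ≈ 0.424 × 6371 ≈ 2700 km, so the target fraction is f = 1000/2700 ≈ 0.370.
Interpolate at f ≈ 0.370 with slerp weights a = sin((1−f)δ)/sin δ ≈ 0.641, b = sin(fδ)/sin δ ≈ 0.380.
p = a·p₁ + b·p₂ ≈ (-0.431, 0.277, -0.859); φ = arcsin(p_z) ≈ -59.16°, λ = atan2(p_y, p_x) ≈ 147.27°.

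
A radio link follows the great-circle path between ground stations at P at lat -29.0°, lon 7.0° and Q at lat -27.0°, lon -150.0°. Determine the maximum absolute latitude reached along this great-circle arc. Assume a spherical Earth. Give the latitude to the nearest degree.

≈ -69°

The great circle lies in the plane with unit normal n̂ = (p₁ × p₂)/|p₁ × p₂|.
Here n̂_z ≈ -0.351; the vertex latitude is φ_max = arccos|n̂_z| ≈ 69.5°.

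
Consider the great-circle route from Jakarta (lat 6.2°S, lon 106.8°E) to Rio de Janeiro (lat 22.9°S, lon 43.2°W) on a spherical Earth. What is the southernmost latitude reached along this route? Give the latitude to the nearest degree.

≈ 46°S

The great circle lies in the plane with unit normal n̂ = (p₁ × p₂)/|p₁ × p₂|.
Here n̂_z ≈ -0.694; the vertex latitude is φ_max = arccos|n̂_z| ≈ 46.1°.
Check via Clairaut: cos φ_max = |cos φ₁| · sin C = cos(6.2°)·sin(135.8°) ≈ 0.694, again giving ≈ 46.1°.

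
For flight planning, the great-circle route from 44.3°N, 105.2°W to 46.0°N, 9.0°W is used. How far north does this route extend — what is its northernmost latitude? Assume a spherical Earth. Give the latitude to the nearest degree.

The great circle lies in the plane with unit normal n̂ = (p₁ × p₂)/|p₁ × p₂|.
Here n̂_z ≈ +0.553; the vertex latitude is φ_max = arccos|n̂_z| ≈ 56.4°.
Check via Clairaut: cos φ_max = |cos φ₁| · sin C = cos(44.3°)·sin(50.6°) ≈ 0.553, again giving ≈ 56.4°.

≈ 56°N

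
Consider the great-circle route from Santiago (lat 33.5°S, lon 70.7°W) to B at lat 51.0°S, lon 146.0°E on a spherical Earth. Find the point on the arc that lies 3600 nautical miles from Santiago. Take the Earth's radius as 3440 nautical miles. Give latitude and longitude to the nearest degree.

≈ lat 71°S, lon 165°W

Convert each endpoint to a unit vector on the sphere (x = cos φ cos λ, y = cos φ sin λ, z = sin φ).
The central angle between the endpoints is δ = arccos(p₁·p₂) ≈ 1.563 rad (89.5°). The total great-circle distance is δ·R ≈ 1.563 × 3440 ≈ 5375 nmi, so the target fraction is f = 3600/5375 ≈ 0.670.
Interpolate at f ≈ 0.670 with slerp weights a = sin((1−f)δ)/sin δ ≈ 0.494, b = sin(fδ)/sin δ ≈ 0.866.
p = a·p₁ + b·p₂ ≈ (-0.316, -0.084, -0.945); φ = arcsin(p_z) ≈ -70.94°, λ = atan2(p_y, p_x) ≈ -165.14°.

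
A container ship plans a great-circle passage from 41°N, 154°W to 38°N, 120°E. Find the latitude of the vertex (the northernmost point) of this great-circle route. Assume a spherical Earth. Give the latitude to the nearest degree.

≈ 48°N

The great circle lies in the plane with unit normal n̂ = (p₁ × p₂)/|p₁ × p₂|.
Here n̂_z ≈ -0.663; the vertex latitude is φ_max = arccos|n̂_z| ≈ 48.5°.
Check via Clairaut: cos φ_max = |cos φ₁| · sin C = cos(41.0°)·sin(61.4°) ≈ 0.663, again giving ≈ 48.5°.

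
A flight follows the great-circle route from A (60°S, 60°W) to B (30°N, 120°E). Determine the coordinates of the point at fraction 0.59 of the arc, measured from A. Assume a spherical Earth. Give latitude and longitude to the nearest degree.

≈ (32°S, 120°E)

Convert each endpoint to a unit vector on the sphere (x = cos φ cos λ, y = cos φ sin λ, z = sin φ).
The central angle between the endpoints is δ = arccos(p₁·p₂) ≈ 2.618 rad (150.0°).
Interpolate at f = 0.59 with slerp weights a = sin((1−f)δ)/sin δ ≈ 1.758, b = sin(fδ)/sin δ ≈ 1.999.
p = a·p₁ + b·p₂ ≈ (-0.426, 0.738, -0.522); φ = arcsin(p_z) ≈ -31.50°, λ = atan2(p_y, p_x) ≈ 120.00°.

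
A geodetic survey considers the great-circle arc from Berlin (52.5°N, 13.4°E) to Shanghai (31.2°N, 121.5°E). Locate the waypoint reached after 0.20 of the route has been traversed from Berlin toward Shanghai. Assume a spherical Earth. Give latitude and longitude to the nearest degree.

≈ 58°N, 38°E

Convert each endpoint to a unit vector on the sphere (x = cos φ cos λ, y = cos φ sin λ, z = sin φ).
The central angle between the endpoints is δ = arccos(p₁·p₂) ≈ 1.319 rad (75.6°).
Interpolate at f = 0.20 with slerp weights a = sin((1−f)δ)/sin δ ≈ 0.898, b = sin(fδ)/sin δ ≈ 0.269.
p = a·p₁ + b·p₂ ≈ (0.412, 0.323, 0.852); φ = arcsin(p_z) ≈ 58.45°, λ = atan2(p_y, p_x) ≈ 38.13°.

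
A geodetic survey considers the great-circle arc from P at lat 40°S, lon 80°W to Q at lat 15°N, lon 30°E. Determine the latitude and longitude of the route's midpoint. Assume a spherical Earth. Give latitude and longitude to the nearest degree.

≈ lat 21°S, lon 16°W

Write both endpoints as unit vectors p₁, p₂ with components (cos φ cos λ, cos φ sin λ, sin φ).
The central angle between the endpoints is δ = arccos(p₁·p₂) ≈ 2.004 rad (114.8°).
Interpolate at f = 1/2 with slerp weights a = sin((1−f)δ)/sin δ ≈ 0.928, b = sin(fδ)/sin δ ≈ 0.928.
p = a·p₁ + b·p₂ ≈ (0.900, -0.252, -0.356); φ = arcsin(p_z) ≈ -20.88°, λ = atan2(p_y, p_x) ≈ -15.64°.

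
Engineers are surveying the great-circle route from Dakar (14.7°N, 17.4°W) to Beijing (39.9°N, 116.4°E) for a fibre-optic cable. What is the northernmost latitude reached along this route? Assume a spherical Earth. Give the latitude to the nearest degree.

≈ 55°N

The great circle lies in the plane with unit normal n̂ = (p₁ × p₂)/|p₁ × p₂|.
Here n̂_z ≈ +0.572; the vertex latitude is φ_max = arccos|n̂_z| ≈ 55.1°.
Check via Clairaut: cos φ_max = |cos φ₁| · sin C = cos(14.7°)·sin(36.2°) ≈ 0.572, again giving ≈ 55.1°.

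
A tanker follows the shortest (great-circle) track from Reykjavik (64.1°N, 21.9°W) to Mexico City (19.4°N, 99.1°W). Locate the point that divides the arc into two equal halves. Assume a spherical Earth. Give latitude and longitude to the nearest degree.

≈ 48°N, 77°W

Convert each endpoint to a unit vector on the sphere (x = cos φ cos λ, y = cos φ sin λ, z = sin φ).
The central angle between the endpoints is δ = arccos(p₁·p₂) ≈ 1.170 rad (67.0°).
Interpolate at f = 1/2 with slerp weights a = sin((1−f)δ)/sin δ ≈ 0.600, b = sin(fδ)/sin δ ≈ 0.600.
p = a·p₁ + b·p₂ ≈ (0.154, -0.656, 0.739); φ = arcsin(p_z) ≈ 47.62°, λ = atan2(p_y, p_x) ≈ -76.83°.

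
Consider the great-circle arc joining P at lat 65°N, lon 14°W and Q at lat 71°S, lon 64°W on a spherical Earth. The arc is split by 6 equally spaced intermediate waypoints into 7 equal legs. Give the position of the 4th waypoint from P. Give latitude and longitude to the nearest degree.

From cos δ = sin φ₁ sin φ₂ + cos φ₁ cos φ₂ cos Δλ, the central angle is δ ≈ 2.447 rad (140.2°).
Interpolate at f = 4/7 with slerp weights a = sin((1−f)δ)/sin δ ≈ 1.355, b = sin(fδ)/sin δ ≈ 1.540.
p = a·p₁ + b·p₂ ≈ (0.775, -0.589, -0.228); φ = arcsin(p_z) ≈ -13.18°, λ = atan2(p_y, p_x) ≈ -37.23°.

≈ lat 13°S, lon 37°W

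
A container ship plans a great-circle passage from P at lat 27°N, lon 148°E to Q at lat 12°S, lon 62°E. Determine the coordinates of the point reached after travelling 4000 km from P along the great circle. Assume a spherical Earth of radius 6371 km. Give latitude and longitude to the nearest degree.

≈ lat 15°N, lon 112°E

Convert each endpoint to a unit vector on the sphere (x = cos φ cos λ, y = cos φ sin λ, z = sin φ).
The central angle between the endpoints is δ = arccos(p₁·p₂) ≈ 1.604 rad (91.9°). The total great-circle distance is δ·R ≈ 1.604 × 6371 ≈ 10222 km, so the target fraction is f = 4000/10222 ≈ 0.391.
Interpolate at f ≈ 0.391 with slerp weights a = sin((1−f)δ)/sin δ ≈ 0.829, b = sin(fδ)/sin δ ≈ 0.588.
p = a·p₁ + b·p₂ ≈ (-0.357, 0.899, 0.254); φ = arcsin(p_z) ≈ 14.72°, λ = atan2(p_y, p_x) ≈ 111.63°.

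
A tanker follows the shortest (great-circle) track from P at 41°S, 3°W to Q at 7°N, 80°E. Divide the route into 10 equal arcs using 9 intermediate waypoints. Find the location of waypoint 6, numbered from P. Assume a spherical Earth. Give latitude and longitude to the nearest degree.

Write both endpoints as unit vectors p₁, p₂ with components (cos φ cos λ, cos φ sin λ, sin φ).
The central angle between the endpoints is δ = arccos(p₁·p₂) ≈ 1.559 rad (89.4°).
Interpolate at f = 6/10 with slerp weights a = sin((1−f)δ)/sin δ ≈ 0.584, b = sin(fδ)/sin δ ≈ 0.805.
p = a·p₁ + b·p₂ ≈ (0.579, 0.764, -0.285); φ = arcsin(p_z) ≈ -16.57°, λ = atan2(p_y, p_x) ≈ 52.84°.

≈ 17°S, 53°E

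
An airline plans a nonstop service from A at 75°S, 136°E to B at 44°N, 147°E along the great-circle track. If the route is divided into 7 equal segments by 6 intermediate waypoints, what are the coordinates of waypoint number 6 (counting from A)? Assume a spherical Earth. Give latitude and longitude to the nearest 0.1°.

Write both endpoints as unit vectors p₁, p₂ with components (cos φ cos λ, cos φ sin λ, sin φ).
The central angle between the endpoints is δ = arccos(p₁·p₂) ≈ 2.081 rad (119.2°).
Interpolate at f = 6/7 with slerp weights a = sin((1−f)δ)/sin δ ≈ 0.336, b = sin(fδ)/sin δ ≈ 1.120.
p = a·p₁ + b·p₂ ≈ (-0.738, 0.499, 0.454); φ = arcsin(p_z) ≈ 26.99°, λ = atan2(p_y, p_x) ≈ 145.93°.

≈ 27.0°N, 145.9°E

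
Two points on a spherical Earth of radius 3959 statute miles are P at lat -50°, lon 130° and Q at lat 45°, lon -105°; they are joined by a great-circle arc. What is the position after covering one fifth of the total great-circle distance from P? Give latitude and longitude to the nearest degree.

Write both endpoints as unit vectors p₁, p₂ with components (cos φ cos λ, cos φ sin λ, sin φ).
The central angle between the endpoints is δ = arccos(p₁·p₂) ≈ 2.502 rad (143.4°).
Interpolate at f = 1/5 with slerp weights a = sin((1−f)δ)/sin δ ≈ 1.522, b = sin(fδ)/sin δ ≈ 0.804.
p = a·p₁ + b·p₂ ≈ (-0.776, 0.201, -0.598); φ = arcsin(p_z) ≈ -36.71°, λ = atan2(p_y, p_x) ≈ 165.51°.

≈ lat -37°, lon 166°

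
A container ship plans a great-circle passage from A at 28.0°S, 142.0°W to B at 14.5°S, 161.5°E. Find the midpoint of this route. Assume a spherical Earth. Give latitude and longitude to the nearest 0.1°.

≈ 23.8°S, 171.7°W

From cos δ = sin φ₁ sin φ₂ + cos φ₁ cos φ₂ cos Δλ, the central angle is δ ≈ 0.941 rad (53.9°).
Interpolate at f = 1/2 with slerp weights a = sin((1−f)δ)/sin δ ≈ 0.561, b = sin(fδ)/sin δ ≈ 0.561.
p = a·p₁ + b·p₂ ≈ (-0.905, -0.133, -0.404); φ = arcsin(p_z) ≈ -23.81°, λ = atan2(p_y, p_x) ≈ -171.67°.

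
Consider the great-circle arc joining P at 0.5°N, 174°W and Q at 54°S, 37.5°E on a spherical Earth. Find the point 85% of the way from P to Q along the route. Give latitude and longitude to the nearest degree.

≈ 66°S, 65°E

Convert each endpoint to a unit vector on the sphere (x = cos φ cos λ, y = cos φ sin λ, z = sin φ).
The central angle between the endpoints is δ = arccos(p₁·p₂) ≈ 2.104 rad (120.5°).
Interpolate at f = 0.85 with slerp weights a = sin((1−f)δ)/sin δ ≈ 0.360, b = sin(fδ)/sin δ ≈ 1.134.
p = a·p₁ + b·p₂ ≈ (0.170, 0.368, -0.914); φ = arcsin(p_z) ≈ -66.08°, λ = atan2(p_y, p_x) ≈ 65.17°.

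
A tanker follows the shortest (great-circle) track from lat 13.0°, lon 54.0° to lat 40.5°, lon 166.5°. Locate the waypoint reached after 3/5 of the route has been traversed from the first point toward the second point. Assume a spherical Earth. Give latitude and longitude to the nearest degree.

Write both endpoints as unit vectors p₁, p₂ with components (cos φ cos λ, cos φ sin λ, sin φ).
The central angle between the endpoints is δ = arccos(p₁·p₂) ≈ 1.709 rad (97.9°).
Interpolate at f = 3/5 with slerp weights a = sin((1−f)δ)/sin δ ≈ 0.638, b = sin(fδ)/sin δ ≈ 0.863.
p = a·p₁ + b·p₂ ≈ (-0.273, 0.656, 0.704); φ = arcsin(p_z) ≈ 44.74°, λ = atan2(p_y, p_x) ≈ 112.60°.

≈ lat 45°, lon 113°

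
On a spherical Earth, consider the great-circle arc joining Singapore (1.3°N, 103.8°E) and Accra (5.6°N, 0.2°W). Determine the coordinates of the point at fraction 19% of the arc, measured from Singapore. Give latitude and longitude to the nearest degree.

Write both endpoints as unit vectors p₁, p₂ with components (cos φ cos λ, cos φ sin λ, sin φ).
The central angle between the endpoints is δ = arccos(p₁·p₂) ≈ 1.812 rad (103.8°).
Interpolate at f = 0.19 with slerp weights a = sin((1−f)δ)/sin δ ≈ 1.024, b = sin(fδ)/sin δ ≈ 0.347.
p = a·p₁ + b·p₂ ≈ (0.102, 0.993, 0.057); φ = arcsin(p_z) ≈ 3.28°, λ = atan2(p_y, p_x) ≈ 84.16°.

≈ 3°N, 84°E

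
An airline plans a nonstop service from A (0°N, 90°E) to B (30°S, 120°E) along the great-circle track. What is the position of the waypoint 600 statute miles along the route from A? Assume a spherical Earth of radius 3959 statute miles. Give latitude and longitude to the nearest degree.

≈ (7°S, 96°E)

Convert each endpoint to a unit vector on the sphere (x = cos φ cos λ, y = cos φ sin λ, z = sin φ).
The central angle between the endpoints is δ = arccos(p₁·p₂) ≈ 0.723 rad (41.4°). The total great-circle distance is δ·R ≈ 0.723 × 3959 ≈ 2861 mi, so the target fraction is f = 600/2861 ≈ 0.210.
Interpolate at f ≈ 0.210 with slerp weights a = sin((1−f)δ)/sin δ ≈ 0.817, b = sin(fδ)/sin δ ≈ 0.228.
p = a·p₁ + b·p₂ ≈ (-0.099, 0.989, -0.114); φ = arcsin(p_z) ≈ -6.55°, λ = atan2(p_y, p_x) ≈ 95.71°.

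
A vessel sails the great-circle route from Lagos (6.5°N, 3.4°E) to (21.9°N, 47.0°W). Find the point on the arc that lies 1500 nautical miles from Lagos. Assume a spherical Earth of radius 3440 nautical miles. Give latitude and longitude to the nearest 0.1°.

≈ (15.5°N, 20.4°W)

Convert each endpoint to a unit vector on the sphere (x = cos φ cos λ, y = cos φ sin λ, z = sin φ).
The central angle between the endpoints is δ = arccos(p₁·p₂) ≈ 0.889 rad (51.0°). The total great-circle distance is δ·R ≈ 0.889 × 3440 ≈ 3060 nmi, so the target fraction is f = 1500/3060 ≈ 0.490.
Interpolate at f ≈ 0.490 with slerp weights a = sin((1−f)δ)/sin δ ≈ 0.564, b = sin(fδ)/sin δ ≈ 0.544.
p = a·p₁ + b·p₂ ≈ (0.903, -0.336, 0.267); φ = arcsin(p_z) ≈ 15.47°, λ = atan2(p_y, p_x) ≈ -20.39°.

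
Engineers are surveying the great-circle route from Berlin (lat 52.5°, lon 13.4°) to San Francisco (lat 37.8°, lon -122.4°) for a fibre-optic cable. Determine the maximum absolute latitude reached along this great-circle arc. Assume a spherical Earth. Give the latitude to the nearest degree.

The great circle lies in the plane with unit normal n̂ = (p₁ × p₂)/|p₁ × p₂|.
Here n̂_z ≈ -0.339; the vertex latitude is φ_max = arccos|n̂_z| ≈ 70.2°.
Check via Clairaut: cos φ_max = |cos φ₁| · sin C = cos(52.5°)·sin(33.8°) ≈ 0.339, again giving ≈ 70.2°.

≈ 70°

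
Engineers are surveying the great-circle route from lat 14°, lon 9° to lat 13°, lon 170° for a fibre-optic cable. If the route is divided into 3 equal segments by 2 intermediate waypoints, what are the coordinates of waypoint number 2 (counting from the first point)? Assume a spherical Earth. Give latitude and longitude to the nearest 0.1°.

≈ lat 48.3°, lon 128.8°

Write both endpoints as unit vectors p₁, p₂ with components (cos φ cos λ, cos φ sin λ, sin φ).
The central angle between the endpoints is δ = arccos(p₁·p₂) ≈ 2.567 rad (147.1°).
Interpolate at f = 2/3 with slerp weights a = sin((1−f)δ)/sin δ ≈ 1.390, b = sin(fδ)/sin δ ≈ 1.822.
p = a·p₁ + b·p₂ ≈ (-0.417, 0.519, 0.746); φ = arcsin(p_z) ≈ 48.25°, λ = atan2(p_y, p_x) ≈ 128.76°.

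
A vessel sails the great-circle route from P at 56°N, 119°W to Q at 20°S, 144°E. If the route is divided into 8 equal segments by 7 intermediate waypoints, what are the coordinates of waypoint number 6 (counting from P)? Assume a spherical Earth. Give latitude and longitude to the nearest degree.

≈ 3°N, 160°E

The haversine formula gives a central angle δ ≈ 1.926 rad (110.3°) between the endpoints.
Interpolate at f = 6/8 with slerp weights a = sin((1−f)δ)/sin δ ≈ 0.494, b = sin(fδ)/sin δ ≈ 1.058.
p = a·p₁ + b·p₂ ≈ (-0.938, 0.343, 0.048); φ = arcsin(p_z) ≈ 2.73°, λ = atan2(p_y, p_x) ≈ 159.93°.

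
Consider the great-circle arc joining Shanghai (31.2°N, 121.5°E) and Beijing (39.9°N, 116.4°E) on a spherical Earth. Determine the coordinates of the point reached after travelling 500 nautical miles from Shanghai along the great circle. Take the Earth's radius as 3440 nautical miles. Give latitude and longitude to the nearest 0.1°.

Convert each endpoint to a unit vector on the sphere (x = cos φ cos λ, y = cos φ sin λ, z = sin φ).
The central angle between the endpoints is δ = arccos(p₁·p₂) ≈ 0.168 rad (9.6°). The total great-circle distance is δ·R ≈ 0.168 × 3440 ≈ 578 nmi, so the target fraction is f = 500/578 ≈ 0.864.
Interpolate at f ≈ 0.864 with slerp weights a = sin((1−f)δ)/sin δ ≈ 0.136, b = sin(fδ)/sin δ ≈ 0.865.
p = a·p₁ + b·p₂ ≈ (-0.356, 0.694, 0.626); φ = arcsin(p_z) ≈ 38.73°, λ = atan2(p_y, p_x) ≈ 117.16°.

≈ 38.7°N, 117.2°E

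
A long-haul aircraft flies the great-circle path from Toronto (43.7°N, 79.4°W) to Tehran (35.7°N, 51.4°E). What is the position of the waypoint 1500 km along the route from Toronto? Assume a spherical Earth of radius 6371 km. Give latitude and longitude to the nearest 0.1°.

Convert each endpoint to a unit vector on the sphere (x = cos φ cos λ, y = cos φ sin λ, z = sin φ).
The central angle between the endpoints is δ = arccos(p₁·p₂) ≈ 1.551 rad (88.9°). The total great-circle distance is δ·R ≈ 1.551 × 6371 ≈ 9883 km, so the target fraction is f = 1500/9883 ≈ 0.152.
Interpolate at f ≈ 0.152 with slerp weights a = sin((1−f)δ)/sin δ ≈ 0.968, b = sin(fδ)/sin δ ≈ 0.233.
p = a·p₁ + b·p₂ ≈ (0.247, -0.540, 0.805); φ = arcsin(p_z) ≈ 53.59°, λ = atan2(p_y, p_x) ≈ -65.42°.

≈ 53.6°N, 65.4°W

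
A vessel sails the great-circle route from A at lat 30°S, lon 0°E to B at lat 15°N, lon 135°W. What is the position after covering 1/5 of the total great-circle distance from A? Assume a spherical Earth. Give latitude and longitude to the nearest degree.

≈ lat 31°S, lon 32°W

Convert each endpoint to a unit vector on the sphere (x = cos φ cos λ, y = cos φ sin λ, z = sin φ).
The central angle between the endpoints is δ = arccos(p₁·p₂) ≈ 2.376 rad (136.1°).
Interpolate at f = 1/5 with slerp weights a = sin((1−f)δ)/sin δ ≈ 1.365, b = sin(fδ)/sin δ ≈ 0.660.
p = a·p₁ + b·p₂ ≈ (0.731, -0.451, -0.512); φ = arcsin(p_z) ≈ -30.78°, λ = atan2(p_y, p_x) ≈ -31.66°.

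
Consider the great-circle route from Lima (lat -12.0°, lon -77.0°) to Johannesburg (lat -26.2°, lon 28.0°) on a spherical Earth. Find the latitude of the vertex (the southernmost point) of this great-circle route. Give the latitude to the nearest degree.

≈ -31°

The great circle lies in the plane with unit normal n̂ = (p₁ × p₂)/|p₁ × p₂|.
Here n̂_z ≈ +0.856; the vertex latitude is φ_max = arccos|n̂_z| ≈ 31.2°.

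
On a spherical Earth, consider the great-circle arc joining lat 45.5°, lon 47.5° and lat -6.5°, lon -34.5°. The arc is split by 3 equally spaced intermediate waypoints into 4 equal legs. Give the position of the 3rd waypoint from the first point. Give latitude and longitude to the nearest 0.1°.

≈ lat 9.6°, lon -19.0°

Convert each endpoint to a unit vector on the sphere (x = cos φ cos λ, y = cos φ sin λ, z = sin φ).
The central angle between the endpoints is δ = arccos(p₁·p₂) ≈ 1.555 rad (89.1°).
Interpolate at f = 3/4 with slerp weights a = sin((1−f)δ)/sin δ ≈ 0.379, b = sin(fδ)/sin δ ≈ 0.919.
p = a·p₁ + b·p₂ ≈ (0.932, -0.321, 0.166); φ = arcsin(p_z) ≈ 9.57°, λ = atan2(p_y, p_x) ≈ -19.03°.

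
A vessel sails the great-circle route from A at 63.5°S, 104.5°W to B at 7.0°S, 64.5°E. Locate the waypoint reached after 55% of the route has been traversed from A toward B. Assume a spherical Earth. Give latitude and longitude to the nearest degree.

Convert each endpoint to a unit vector on the sphere (x = cos φ cos λ, y = cos φ sin λ, z = sin φ).
The central angle between the endpoints is δ = arccos(p₁·p₂) ≈ 1.903 rad (109.0°).
Interpolate at f = 0.55 with slerp weights a = sin((1−f)δ)/sin δ ≈ 0.799, b = sin(fδ)/sin δ ≈ 0.916.
p = a·p₁ + b·p₂ ≈ (0.302, 0.475, -0.827); φ = arcsin(p_z) ≈ -55.74°, λ = atan2(p_y, p_x) ≈ 57.56°.

≈ 56°S, 58°E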